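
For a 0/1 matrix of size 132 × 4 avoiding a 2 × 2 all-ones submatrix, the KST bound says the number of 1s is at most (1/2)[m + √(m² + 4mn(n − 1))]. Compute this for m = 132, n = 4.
z(132, 4; 2, 2) ≤ (1/2)[132 + √(132² + 4·132·4·3)] = (1/2)[132 + √23760] = 143.0714

Kővári–Sós–Turán: let r_1, ..., r_132 be the row sums and z = Σ r_i the total number of 1s. Each pair of columns can share at most one row with both entries 1 (else a 2×2 all-ones block appears), so Σ_i C(r_i, 2) ≤ C(4, 2) = 6. By convexity Σ_i C(r_i, 2) ≥ 132·C(z/132, 2) = z(z − 132)/(2·132), giving z² − 132z − 132·4·3 ≤ 0 and hence z ≤ (1/2)[132 + √(17424 + 4·1584)] = (1/2)[132 + √23760] ≈ (1/2)(132 + 154.1428) = 143.0714.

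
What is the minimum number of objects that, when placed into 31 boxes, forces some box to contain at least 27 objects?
n = (27 − 1)·31 + 1 = 807

By the generalised pigeonhole principle, to guarantee some box contains ≥ r objects we need more than (r − 1) · k objects total. Threshold: n = (r − 1) · k + 1. With r = 27 and k = 31: n = 26 · 31 + 1 = 806 + 1 = 807. For n = 806 = 26 · 31, we can put exactly 26 objects in every box, avoiding 27 in any single one — so 807 is tight.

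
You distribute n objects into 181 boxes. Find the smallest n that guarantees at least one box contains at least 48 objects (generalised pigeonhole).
n = (48 − 1)·181 + 1 = 8508

By the generalised pigeonhole principle, to guarantee some box contains ≥ r objects we need more than (r − 1) · k objects total. Threshold: n = (r − 1) · k + 1. With r = 48 and k = 181: n = 47 · 181 + 1 = 8507 + 1 = 8508. For n = 8507 = 47 · 181, we can put exactly 47 objects in every box, avoiding 48 in any single one — so 8508 is tight.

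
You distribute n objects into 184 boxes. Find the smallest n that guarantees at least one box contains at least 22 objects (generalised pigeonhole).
n = (22 − 1)·184 + 1 = 3865

By the generalised pigeonhole principle, to guarantee some box contains ≥ r objects we need more than (r − 1) · k objects total. Threshold: n = (r − 1) · k + 1. With r = 22 and k = 184: n = 21 · 184 + 1 = 3864 + 1 = 3865. For n = 3864 = 21 · 184, we can put exactly 21 objects in every box, avoiding 22 in any single one — so 3865 is tight.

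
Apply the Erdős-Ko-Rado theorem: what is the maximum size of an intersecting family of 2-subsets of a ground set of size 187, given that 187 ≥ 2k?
max |F| = C(186, 1) = 186

The Erdős-Ko-Rado theorem states: for n ≥ 2k, an intersecting family of k-subsets of an n-element set has size at most C(n − 1, k − 1), with equality for 'star' families {A ⊆ [n] : |A| = k, i ∈ A} (fix an element i). For n = 187, k = 2: C(186, 1) = 186.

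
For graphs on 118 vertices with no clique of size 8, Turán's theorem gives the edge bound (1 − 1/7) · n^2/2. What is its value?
Turán density bound = (6/7) · 118^2/2 = 41772/7 ≈ 5967.4286

Turán's theorem: ex(n, K_{r+1}) is achieved by the complete r-partite Turán graph T(n, r) with parts as balanced as possible, and is at most (1 − 1/r) · n^2/2. For r = 7, n = 118: the density bound is (6/7) · 13924/2 = 41772/7 ≈ 5967.4286. The integer-valued extremum is e(T(118, 7)) = 5967, which is strictly less than the density bound 41772/7 since 7 ∤ 118 (the parts of T(118, 7) cannot all be equal).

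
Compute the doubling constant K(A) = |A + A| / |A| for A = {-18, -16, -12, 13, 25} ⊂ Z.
K = |A + A| / |A| = 15/5 = 3

Enumerate A + A = {a + b : a, b ∈ A}. With |A| = 5, there are |A|^2 = 25 ordered sum pairs; collecting distinct values, A + A = {-36, -34, -32, -30, -28, -24, -5, -3, 1, 7, 9, 13, 26, 38, 50}, so |A + A| = 15. Thus K = 15/5 = 3. For comparison, the minimum possible |A + A| over all 5-element sets is 2·5 − 1 = 9 (so min K = 9/5), attained only by arithmetic progressions.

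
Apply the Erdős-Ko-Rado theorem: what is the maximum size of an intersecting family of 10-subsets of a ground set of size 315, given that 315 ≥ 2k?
max |F| = C(314, 9) = 72837767741372062

Erdős-Ko-Rado (1961): when n ≥ 2k, max |F| = C(n−1, k−1). The bound is attained by the star {A : i ∈ A} for any fixed i ∈ [n]. Here C(315−1, 10−1) = C(314, 9) = 72837767741372062.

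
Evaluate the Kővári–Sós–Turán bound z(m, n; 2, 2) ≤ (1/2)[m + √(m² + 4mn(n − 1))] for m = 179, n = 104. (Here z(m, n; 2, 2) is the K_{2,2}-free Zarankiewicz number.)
z(179, 104; 2, 2) ≤ (1/2)[179 + √(179² + 4·179·104·103)] = (1/2)[179 + √7701833] = 1477.1088

Kővári–Sós–Turán: let r_1, ..., r_179 be the row sums and z = Σ r_i the total number of 1s. Each pair of columns can share at most one row with both entries 1 (else a 2×2 all-ones block appears), so Σ_i C(r_i, 2) ≤ C(104, 2) = 5356. By convexity Σ_i C(r_i, 2) ≥ 179·C(z/179, 2) = z(z − 179)/(2·179), giving z² − 179z − 179·104·103 ≤ 0 and hence z ≤ (1/2)[179 + √(32041 + 4·1917448)] = (1/2)[179 + √7701833] ≈ (1/2)(179 + 2775.2176) = 1477.1088.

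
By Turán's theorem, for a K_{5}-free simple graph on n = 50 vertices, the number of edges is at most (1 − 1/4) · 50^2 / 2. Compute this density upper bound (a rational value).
Turán density bound = (3/4) · 50^2/2 = 1875/2 ≈ 937.5

Turán's theorem: ex(n, K_{r+1}) is achieved by the complete r-partite Turán graph T(n, r) with parts as balanced as possible, and is at most (1 − 1/r) · n^2/2. For r = 4, n = 50: the density bound is (3/4) · 2500/2 = 1875/2 ≈ 937.5. The integer-valued extremum is e(T(50, 4)) = 937, which is strictly less than the density bound 1875/2 since 4 ∤ 50 (the parts of T(50, 4) cannot all be equal).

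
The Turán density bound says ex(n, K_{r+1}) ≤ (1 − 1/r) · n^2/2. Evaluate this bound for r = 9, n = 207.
Turán density bound = (8/9) · 207^2/2 = 19044

Turán's theorem: ex(n, K_{r+1}) is achieved by the complete r-partite Turán graph T(n, r) with parts as balanced as possible, and is at most (1 − 1/r) · n^2/2. For r = 9, n = 207: the density bound is (8/9) · 42849/2 = 19044. Since 9 ∣ 207, the Turán graph T(207, 9) has parts of equal size 23, and its edge count e(T(207, 9)) = 19044 attains the density bound exactly.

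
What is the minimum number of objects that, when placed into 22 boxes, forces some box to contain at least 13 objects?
n = (13 − 1)·22 + 1 = 265

By the generalised pigeonhole principle, to guarantee some box contains ≥ r objects we need more than (r − 1) · k objects total. Threshold: n = (r − 1) · k + 1. With r = 13 and k = 22: n = 12 · 22 + 1 = 264 + 1 = 265. For n = 264 = 12 · 22, we can put exactly 12 objects in every box, avoiding 13 in any single one — so 265 is tight.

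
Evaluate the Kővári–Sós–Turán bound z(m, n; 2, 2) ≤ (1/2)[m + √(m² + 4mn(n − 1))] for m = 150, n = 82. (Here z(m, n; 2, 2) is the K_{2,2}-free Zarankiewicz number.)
z(150, 82; 2, 2) ≤ (1/2)[150 + √(150² + 4·150·82·81)] = (1/2)[150 + √4007700] = 1075.962

Kővári–Sós–Turán: let r_1, ..., r_150 be the row sums and z = Σ r_i the total number of 1s. Each pair of columns can share at most one row with both entries 1 (else a 2×2 all-ones block appears), so Σ_i C(r_i, 2) ≤ C(82, 2) = 3321. By convexity Σ_i C(r_i, 2) ≥ 150·C(z/150, 2) = z(z − 150)/(2·150), giving z² − 150z − 150·82·81 ≤ 0 and hence z ≤ (1/2)[150 + √(22500 + 4·996300)] = (1/2)[150 + √4007700] ≈ (1/2)(150 + 2001.9241) = 1075.962.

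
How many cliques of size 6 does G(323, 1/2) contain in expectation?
E[# K_6] = C(323, 6) · (1/2)^C(6, 2) = 1505215602352 / 2^15 = 94075975147/2048 ≈ 45935534.739746

For each 6-subset S of vertices (there are C(323, 6) = 1505215602352 such S), let X_S = 1 if S induces a K_6 (all C(6, 2) = 15 edges present). Then P(X_S = 1) = (1/2)^15 = 1/32768. By linearity of expectation, E[# K_6] = C(323, 6) · (1/2)^15 = 1505215602352 / 32768 = 94075975147/2048 ≈ 45935534.739746.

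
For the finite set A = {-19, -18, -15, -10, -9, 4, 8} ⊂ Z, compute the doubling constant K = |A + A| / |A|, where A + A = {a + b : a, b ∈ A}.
K = |A + A| / |A| = 26/7

Enumerate A + A = {a + b : a, b ∈ A}. With |A| = 7, there are |A|^2 = 49 ordered sum pairs; collecting distinct values, A + A = {-38, -37, -36, -34, -33, -30, -29, -28, -27, -25, -24, -20, -19, -18, -15, -14, -11, -10, -7, -6, -5, -2, -1, 8, 12, 16}, so |A + A| = 26. Thus K = 26/7. For comparison, the minimum possible |A + A| over all 7-element sets is 2·7 − 1 = 13 (so min K = 13/7), attained only by arithmetic progressions.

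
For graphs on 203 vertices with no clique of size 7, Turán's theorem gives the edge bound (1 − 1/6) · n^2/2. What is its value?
Turán density bound = (5/6) · 203^2/2 = 206045/12 ≈ 17170.4167

Turán's theorem: ex(n, K_{r+1}) is achieved by the complete r-partite Turán graph T(n, r) with parts as balanced as possible, and is at most (1 − 1/r) · n^2/2. For r = 6, n = 203: the density bound is (5/6) · 41209/2 = 206045/12 ≈ 17170.4167. The integer-valued extremum is e(T(203, 6)) = 17170, which is strictly less than the density bound 206045/12 since 6 ∤ 203 (the parts of T(203, 6) cannot all be equal).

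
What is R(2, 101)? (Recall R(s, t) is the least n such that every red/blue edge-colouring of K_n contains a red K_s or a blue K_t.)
R(2, 101) = 101

R(2, k) = k for all k ≥ 2: in a 2-colouring of K_k, either some edge is red (a red K_2) or all edges are blue (a blue K_k). And K_{100} coloured all-blue has no blue K_101, so R(2, 101) > 100. Hence R(2, 101) = 101.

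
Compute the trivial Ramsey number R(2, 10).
R(2, 10) = 10

R(2, k) = k for all k ≥ 2: in a 2-colouring of K_k, either some edge is red (a red K_2) or all edges are blue (a blue K_k). And K_{9} coloured all-blue has no blue K_10, so R(2, 10) > 9. Hence R(2, 10) = 10.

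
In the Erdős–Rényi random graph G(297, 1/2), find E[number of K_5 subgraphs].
E[# K_5] = C(297, 5) · (1/2)^C(5, 2) = 18616750614 / 2^10 = 9308375307/512 ≈ 18180420.521484

For each 5-subset S of vertices (there are C(297, 5) = 18616750614 such S), let X_S = 1 if S induces a K_5 (all C(5, 2) = 10 edges present). Then P(X_S = 1) = (1/2)^10 = 1/1024. By linearity of expectation, E[# K_5] = C(297, 5) · (1/2)^10 = 18616750614 / 1024 = 9308375307/512 ≈ 18180420.521484.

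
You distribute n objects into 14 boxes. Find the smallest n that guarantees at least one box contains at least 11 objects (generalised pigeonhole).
n = (11 − 1)·14 + 1 = 141

By the generalised pigeonhole principle, to guarantee some box contains ≥ r objects we need more than (r − 1) · k objects total. Threshold: n = (r − 1) · k + 1. With r = 11 and k = 14: n = 10 · 14 + 1 = 140 + 1 = 141. For n = 140 = 10 · 14, we can put exactly 10 objects in every box, avoiding 11 in any single one — so 141 is tight.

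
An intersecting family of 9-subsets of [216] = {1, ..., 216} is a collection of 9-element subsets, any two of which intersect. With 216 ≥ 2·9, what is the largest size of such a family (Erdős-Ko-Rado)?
max |F| = C(215, 8) = 99256405915810

Erdős-Ko-Rado (1961): when n ≥ 2k, max |F| = C(n−1, k−1). The bound is attained by the star {A : i ∈ A} for any fixed i ∈ [n]. Here C(216−1, 9−1) = C(215, 8) = 99256405915810.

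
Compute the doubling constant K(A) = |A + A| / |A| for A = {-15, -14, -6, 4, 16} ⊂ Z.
K = |A + A| / |A| = 15/5 = 3

Enumerate A + A = {a + b : a, b ∈ A}. With |A| = 5, there are |A|^2 = 25 ordered sum pairs; collecting distinct values, A + A = {-30, -29, -28, -21, -20, -12, -11, -10, -2, 1, 2, 8, 10, 20, 32}, so |A + A| = 15. Thus K = 15/5 = 3. For comparison, the minimum possible |A + A| over all 5-element sets is 2·5 − 1 = 9 (so min K = 9/5), attained only by arithmetic progressions.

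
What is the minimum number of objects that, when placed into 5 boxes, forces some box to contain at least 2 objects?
n = (2 − 1)·5 + 1 = 6

By the generalised pigeonhole principle, to guarantee some box contains ≥ r objects we need more than (r − 1) · k objects total. Threshold: n = (r − 1) · k + 1. With r = 2 and k = 5: n = 1 · 5 + 1 = 5 + 1 = 6. For n = 5 = 1 · 5, we can put exactly 1 objects in every box, avoiding 2 in any single one — so 6 is tight.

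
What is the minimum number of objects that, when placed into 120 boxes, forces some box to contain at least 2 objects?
n = (2 − 1)·120 + 1 = 121

By the generalised pigeonhole principle, to guarantee some box contains ≥ r objects we need more than (r − 1) · k objects total. Threshold: n = (r − 1) · k + 1. With r = 2 and k = 120: n = 1 · 120 + 1 = 120 + 1 = 121. For n = 120 = 1 · 120, we can put exactly 1 objects in every box, avoiding 2 in any single one — so 121 is tight.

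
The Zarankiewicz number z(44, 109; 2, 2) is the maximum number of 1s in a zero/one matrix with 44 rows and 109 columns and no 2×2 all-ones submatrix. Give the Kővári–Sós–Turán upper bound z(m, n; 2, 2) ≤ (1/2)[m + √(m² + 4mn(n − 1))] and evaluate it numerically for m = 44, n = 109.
z(44, 109; 2, 2) ≤ (1/2)[44 + √(44² + 4·44·109·108)] = (1/2)[44 + √2073808] = 742.0361

Kővári–Sós–Turán: let r_1, ..., r_44 be the row sums and z = Σ r_i the total number of 1s. Each pair of columns can share at most one row with both entries 1 (else a 2×2 all-ones block appears), so Σ_i C(r_i, 2) ≤ C(109, 2) = 5886. By convexity Σ_i C(r_i, 2) ≥ 44·C(z/44, 2) = z(z − 44)/(2·44), giving z² − 44z − 44·109·108 ≤ 0 and hence z ≤ (1/2)[44 + √(1936 + 4·517968)] = (1/2)[44 + √2073808] ≈ (1/2)(44 + 1440.0722) = 742.0361.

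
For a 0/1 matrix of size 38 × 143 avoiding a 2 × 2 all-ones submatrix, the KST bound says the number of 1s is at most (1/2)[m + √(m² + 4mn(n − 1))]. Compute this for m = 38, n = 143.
z(38, 143; 2, 2) ≤ (1/2)[38 + √(38² + 4·38·143·142)] = (1/2)[38 + √3087956] = 897.629

Kővári–Sós–Turán: let r_1, ..., r_38 be the row sums and z = Σ r_i the total number of 1s. Each pair of columns can share at most one row with both entries 1 (else a 2×2 all-ones block appears), so Σ_i C(r_i, 2) ≤ C(143, 2) = 10153. By convexity Σ_i C(r_i, 2) ≥ 38·C(z/38, 2) = z(z − 38)/(2·38), giving z² − 38z − 38·143·142 ≤ 0 and hence z ≤ (1/2)[38 + √(1444 + 4·771628)] = (1/2)[38 + √3087956] ≈ (1/2)(38 + 1757.2581) = 897.629.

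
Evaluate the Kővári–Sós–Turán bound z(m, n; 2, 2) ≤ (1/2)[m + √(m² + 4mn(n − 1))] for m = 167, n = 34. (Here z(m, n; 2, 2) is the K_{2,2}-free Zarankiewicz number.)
z(167, 34; 2, 2) ≤ (1/2)[167 + √(167² + 4·167·34·33)] = (1/2)[167 + √777385] = 524.3472

Kővári–Sós–Turán: let r_1, ..., r_167 be the row sums and z = Σ r_i the total number of 1s. Each pair of columns can share at most one row with both entries 1 (else a 2×2 all-ones block appears), so Σ_i C(r_i, 2) ≤ C(34, 2) = 561. By convexity Σ_i C(r_i, 2) ≥ 167·C(z/167, 2) = z(z − 167)/(2·167), giving z² − 167z − 167·34·33 ≤ 0 and hence z ≤ (1/2)[167 + √(27889 + 4·187374)] = (1/2)[167 + √777385] ≈ (1/2)(167 + 881.6944) = 524.3472.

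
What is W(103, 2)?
W(103, 2) = 103 + 1 = 104

A 2-term AP is any pair of integers, so a monochromatic 2-AP exists iff some colour is used at least twice. With 103 colours, the colouring i ↦ i on {1, ..., 103} uses each colour once, avoiding any monochromatic pair, so W(103, 2) > 103. For {1, ..., 104}, pigeonhole forces two integers of the same colour, which form a monochromatic 2-AP. Hence W(103, 2) = 104.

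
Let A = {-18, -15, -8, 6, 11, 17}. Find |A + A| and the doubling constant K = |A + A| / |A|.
K = |A + A| / |A| = 21/6 = 7/2

Enumerate A + A = {a + b : a, b ∈ A}. With |A| = 6, there are |A|^2 = 36 ordered sum pairs; collecting distinct values, A + A = {-36, -33, -30, -26, -23, -16, -12, -9, -7, -4, -2, -1, 2, 3, 9, 12, 17, 22, 23, 28, 34}, so |A + A| = 21. Thus K = 21/6 = 7/2. For comparison, the minimum possible |A + A| over all 6-element sets is 2·6 − 1 = 11 (so min K = 11/6), attained only by arithmetic progressions.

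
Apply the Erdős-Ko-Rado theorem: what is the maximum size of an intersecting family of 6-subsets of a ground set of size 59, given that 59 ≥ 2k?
max |F| = C(58, 5) = 4582116

Erdős-Ko-Rado (1961): when n ≥ 2k, max |F| = C(n−1, k−1). The bound is attained by the star {A : i ∈ A} for any fixed i ∈ [n]. Here C(59−1, 6−1) = C(58, 5) = 4582116.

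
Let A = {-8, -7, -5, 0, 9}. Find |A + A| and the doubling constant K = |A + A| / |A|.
K = |A + A| / |A| = 15/5 = 3

Enumerate A + A = {a + b : a, b ∈ A}. With |A| = 5, there are |A|^2 = 25 ordered sum pairs; collecting distinct values, A + A = {-16, -15, -14, -13, -12, -10, -8, -7, -5, 0, 1, 2, 4, 9, 18}, so |A + A| = 15. Thus K = 15/5 = 3. For comparison, the minimum possible |A + A| over all 5-element sets is 2·5 − 1 = 9 (so min K = 9/5), attained only by arithmetic progressions.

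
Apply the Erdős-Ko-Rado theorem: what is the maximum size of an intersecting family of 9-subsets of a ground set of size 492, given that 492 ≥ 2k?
max |F| = C(491, 8) = 79111216102124745

The Erdős-Ko-Rado theorem states: for n ≥ 2k, an intersecting family of k-subsets of an n-element set has size at most C(n − 1, k − 1), with equality for 'star' families {A ⊆ [n] : |A| = k, i ∈ A} (fix an element i). For n = 492, k = 9: C(491, 8) = 79111216102124745.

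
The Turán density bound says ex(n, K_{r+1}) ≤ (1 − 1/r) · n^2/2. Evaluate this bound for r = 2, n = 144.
Turán density bound = (1/2) · 144^2/2 = 5184

Turán's theorem: ex(n, K_{r+1}) is achieved by the complete r-partite Turán graph T(n, r) with parts as balanced as possible, and is at most (1 − 1/r) · n^2/2. For r = 2, n = 144: the density bound is (1/2) · 20736/2 = 5184. Since 2 ∣ 144, the Turán graph T(144, 2) has parts of equal size 72, and its edge count e(T(144, 2)) = 5184 attains the density bound exactly.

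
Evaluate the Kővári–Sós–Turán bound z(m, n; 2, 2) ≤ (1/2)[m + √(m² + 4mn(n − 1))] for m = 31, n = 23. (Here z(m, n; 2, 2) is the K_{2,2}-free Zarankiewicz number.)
z(31, 23; 2, 2) ≤ (1/2)[31 + √(31² + 4·31·23·22)] = (1/2)[31 + √63705] = 141.6992

Kővári–Sós–Turán: let r_1, ..., r_31 be the row sums and z = Σ r_i the total number of 1s. Each pair of columns can share at most one row with both entries 1 (else a 2×2 all-ones block appears), so Σ_i C(r_i, 2) ≤ C(23, 2) = 253. By convexity Σ_i C(r_i, 2) ≥ 31·C(z/31, 2) = z(z − 31)/(2·31), giving z² − 31z − 31·23·22 ≤ 0 and hence z ≤ (1/2)[31 + √(961 + 4·15686)] = (1/2)[31 + √63705] ≈ (1/2)(31 + 252.3985) = 141.6992.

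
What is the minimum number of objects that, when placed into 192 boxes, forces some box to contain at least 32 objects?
n = (32 − 1)·192 + 1 = 5953

By the generalised pigeonhole principle, to guarantee some box contains ≥ r objects we need more than (r − 1) · k objects total. Threshold: n = (r − 1) · k + 1. With r = 32 and k = 192: n = 31 · 192 + 1 = 5952 + 1 = 5953. For n = 5952 = 31 · 192, we can put exactly 31 objects in every box, avoiding 32 in any single one — so 5953 is tight.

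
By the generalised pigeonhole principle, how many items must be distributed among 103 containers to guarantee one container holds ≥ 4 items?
n = (4 − 1)·103 + 1 = 310

By the generalised pigeonhole principle, to guarantee some box contains ≥ r objects we need more than (r − 1) · k objects total. Threshold: n = (r − 1) · k + 1. With r = 4 and k = 103: n = 3 · 103 + 1 = 309 + 1 = 310. For n = 309 = 3 · 103, we can put exactly 3 objects in every box, avoiding 4 in any single one — so 310 is tight.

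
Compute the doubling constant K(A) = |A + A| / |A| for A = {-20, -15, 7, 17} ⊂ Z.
K = |A + A| / |A| = 10/4 = 5/2

Enumerate A + A = {a + b : a, b ∈ A}. With |A| = 4, there are |A|^2 = 16 ordered sum pairs; collecting distinct values, A + A = {-40, -35, -30, -13, -8, -3, 2, 14, 24, 34}, so |A + A| = 10. Thus K = 10/4 = 5/2. For comparison, the minimum possible |A + A| over all 4-element sets is 2·4 − 1 = 7 (so min K = 7/4), attained only by arithmetic progressions.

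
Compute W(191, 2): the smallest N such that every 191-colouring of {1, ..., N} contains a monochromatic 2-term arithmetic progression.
W(191, 2) = 191 + 1 = 192

A 2-term AP is any pair of integers, so a monochromatic 2-AP exists iff some colour is used at least twice. With 191 colours, the colouring i ↦ i on {1, ..., 191} uses each colour once, avoiding any monochromatic pair, so W(191, 2) > 191. For {1, ..., 192}, pigeonhole forces two integers of the same colour, which form a monochromatic 2-AP. Hence W(191, 2) = 192.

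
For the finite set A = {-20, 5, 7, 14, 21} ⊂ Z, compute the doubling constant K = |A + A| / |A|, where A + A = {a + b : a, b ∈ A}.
K = |A + A| / |A| = 14/5

Enumerate A + A = {a + b : a, b ∈ A}. With |A| = 5, there are |A|^2 = 25 ordered sum pairs; collecting distinct values, A + A = {-40, -15, -13, -6, 1, 10, 12, 14, 19, 21, 26, 28, 35, 42}, so |A + A| = 14. Thus K = 14/5. For comparison, the minimum possible |A + A| over all 5-element sets is 2·5 − 1 = 9 (so min K = 9/5), attained only by arithmetic progressions.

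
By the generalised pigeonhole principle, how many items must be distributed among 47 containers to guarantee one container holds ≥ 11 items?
n = (11 − 1)·47 + 1 = 471

By the generalised pigeonhole principle, to guarantee some box contains ≥ r objects we need more than (r − 1) · k objects total. Threshold: n = (r − 1) · k + 1. With r = 11 and k = 47: n = 10 · 47 + 1 = 470 + 1 = 471. For n = 470 = 10 · 47, we can put exactly 10 objects in every box, avoiding 11 in any single one — so 471 is tight.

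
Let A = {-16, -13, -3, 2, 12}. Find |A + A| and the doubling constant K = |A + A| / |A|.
K = |A + A| / |A| = 14/5

Enumerate A + A = {a + b : a, b ∈ A}. With |A| = 5, there are |A|^2 = 25 ordered sum pairs; collecting distinct values, A + A = {-32, -29, -26, -19, -16, -14, -11, -6, -4, -1, 4, 9, 14, 24}, so |A + A| = 14. Thus K = 14/5. For comparison, the minimum possible |A + A| over all 5-element sets is 2·5 − 1 = 9 (so min K = 9/5), attained only by arithmetic progressions.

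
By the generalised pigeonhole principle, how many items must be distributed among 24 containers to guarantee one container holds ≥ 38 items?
n = (38 − 1)·24 + 1 = 889

By the generalised pigeonhole principle, to guarantee some box contains ≥ r objects we need more than (r − 1) · k objects total. Threshold: n = (r − 1) · k + 1. With r = 38 and k = 24: n = 37 · 24 + 1 = 888 + 1 = 889. For n = 888 = 37 · 24, we can put exactly 37 objects in every box, avoiding 38 in any single one — so 889 is tight.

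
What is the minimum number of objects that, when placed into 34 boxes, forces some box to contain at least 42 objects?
n = (42 − 1)·34 + 1 = 1395

By the generalised pigeonhole principle, to guarantee some box contains ≥ r objects we need more than (r − 1) · k objects total. Threshold: n = (r − 1) · k + 1. With r = 42 and k = 34: n = 41 · 34 + 1 = 1394 + 1 = 1395. For n = 1394 = 41 · 34, we can put exactly 41 objects in every box, avoiding 42 in any single one — so 1395 is tight.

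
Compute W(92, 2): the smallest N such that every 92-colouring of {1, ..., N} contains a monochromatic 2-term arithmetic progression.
W(92, 2) = 92 + 1 = 93

A 2-term AP is any pair of integers, so a monochromatic 2-AP exists iff some colour is used at least twice. With 92 colours, the colouring i ↦ i on {1, ..., 92} uses each colour once, avoiding any monochromatic pair, so W(92, 2) > 92. For {1, ..., 93}, pigeonhole forces two integers of the same colour, which form a monochromatic 2-AP. Hence W(92, 2) = 93.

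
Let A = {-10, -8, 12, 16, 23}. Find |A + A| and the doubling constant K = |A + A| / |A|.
K = |A + A| / |A| = 15/5 = 3

Enumerate A + A = {a + b : a, b ∈ A}. With |A| = 5, there are |A|^2 = 25 ordered sum pairs; collecting distinct values, A + A = {-20, -18, -16, 2, 4, 6, 8, 13, 15, 24, 28, 32, 35, 39, 46}, so |A + A| = 15. Thus K = 15/5 = 3. For comparison, the minimum possible |A + A| over all 5-element sets is 2·5 − 1 = 9 (so min K = 9/5), attained only by arithmetic progressions.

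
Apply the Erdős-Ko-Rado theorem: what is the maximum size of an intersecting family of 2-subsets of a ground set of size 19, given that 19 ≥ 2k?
max |F| = C(18, 1) = 18

Erdős-Ko-Rado (1961): when n ≥ 2k, max |F| = C(n−1, k−1). The bound is attained by the star {A : i ∈ A} for any fixed i ∈ [n]. Here C(19−1, 2−1) = C(18, 1) = 18.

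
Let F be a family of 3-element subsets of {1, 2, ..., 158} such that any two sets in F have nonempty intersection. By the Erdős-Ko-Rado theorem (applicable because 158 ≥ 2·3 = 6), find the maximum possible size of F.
max |F| = C(157, 2) = 12246

The Erdős-Ko-Rado theorem states: for n ≥ 2k, an intersecting family of k-subsets of an n-element set has size at most C(n − 1, k − 1), with equality for 'star' families {A ⊆ [n] : |A| = k, i ∈ A} (fix an element i). For n = 158, k = 3: C(157, 2) = 12246.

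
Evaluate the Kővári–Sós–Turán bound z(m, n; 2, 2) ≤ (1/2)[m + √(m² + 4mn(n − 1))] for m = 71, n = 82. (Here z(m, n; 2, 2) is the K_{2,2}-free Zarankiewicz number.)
z(71, 82; 2, 2) ≤ (1/2)[71 + √(71² + 4·71·82·81)] = (1/2)[71 + √1891369] = 723.1353

Kővári–Sós–Turán: let r_1, ..., r_71 be the row sums and z = Σ r_i the total number of 1s. Each pair of columns can share at most one row with both entries 1 (else a 2×2 all-ones block appears), so Σ_i C(r_i, 2) ≤ C(82, 2) = 3321. By convexity Σ_i C(r_i, 2) ≥ 71·C(z/71, 2) = z(z − 71)/(2·71), giving z² − 71z − 71·82·81 ≤ 0 and hence z ≤ (1/2)[71 + √(5041 + 4·471582)] = (1/2)[71 + √1891369] ≈ (1/2)(71 + 1375.2705) = 723.1353.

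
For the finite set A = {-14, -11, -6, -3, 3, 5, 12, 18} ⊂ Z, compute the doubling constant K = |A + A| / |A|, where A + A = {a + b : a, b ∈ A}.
K = |A + A| / |A| = 31/8

Enumerate A + A = {a + b : a, b ∈ A}. With |A| = 8, there are |A|^2 = 64 ordered sum pairs; collecting distinct values, A + A = {-28, -25, -22, -20, -17, -14, -12, -11, -9, -8, -6, -3, -2, -1, 0, 1, 2, 4, 6, 7, 8, 9, 10, 12, 15, 17, 21, 23, 24, 30, 36}, so |A + A| = 31. Thus K = 31/8. For comparison, the minimum possible |A + A| over all 8-element sets is 2·8 − 1 = 15 (so min K = 15/8), attained only by arithmetic progressions.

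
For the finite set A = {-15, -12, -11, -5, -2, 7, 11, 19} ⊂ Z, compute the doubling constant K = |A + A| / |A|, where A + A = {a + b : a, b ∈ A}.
K = |A + A| / |A| = 32/8 = 4

Enumerate A + A = {a + b : a, b ∈ A}. With |A| = 8, there are |A|^2 = 64 ordered sum pairs; collecting distinct values, A + A = {-30, -27, -26, -24, -23, -22, -20, -17, -16, -14, -13, -10, -8, -7, -5, -4, -1, 0, 2, 4, 5, 6, 7, 8, 9, 14, 17, 18, 22, 26, 30, 38}, so |A + A| = 32. Thus K = 32/8 = 4. For comparison, the minimum possible |A + A| over all 8-element sets is 2·8 − 1 = 15 (so min K = 15/8), attained only by arithmetic progressions.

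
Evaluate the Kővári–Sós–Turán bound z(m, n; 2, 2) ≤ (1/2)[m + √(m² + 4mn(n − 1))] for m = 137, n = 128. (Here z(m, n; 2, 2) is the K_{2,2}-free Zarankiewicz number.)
z(137, 128; 2, 2) ≤ (1/2)[137 + √(137² + 4·137·128·127)] = (1/2)[137 + √8927057] = 1562.4091

Kővári–Sós–Turán: let r_1, ..., r_137 be the row sums and z = Σ r_i the total number of 1s. Each pair of columns can share at most one row with both entries 1 (else a 2×2 all-ones block appears), so Σ_i C(r_i, 2) ≤ C(128, 2) = 8128. By convexity Σ_i C(r_i, 2) ≥ 137·C(z/137, 2) = z(z − 137)/(2·137), giving z² − 137z − 137·128·127 ≤ 0 and hence z ≤ (1/2)[137 + √(18769 + 4·2227072)] = (1/2)[137 + √8927057] ≈ (1/2)(137 + 2987.8181) = 1562.4091.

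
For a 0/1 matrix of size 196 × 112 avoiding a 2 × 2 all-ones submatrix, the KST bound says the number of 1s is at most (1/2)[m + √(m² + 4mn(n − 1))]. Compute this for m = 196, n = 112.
z(196, 112; 2, 2) ≤ (1/2)[196 + √(196² + 4·196·112·111)] = (1/2)[196 + √9785104] = 1662.0575

Kővári–Sós–Turán: let r_1, ..., r_196 be the row sums and z = Σ r_i the total number of 1s. Each pair of columns can share at most one row with both entries 1 (else a 2×2 all-ones block appears), so Σ_i C(r_i, 2) ≤ C(112, 2) = 6216. By convexity Σ_i C(r_i, 2) ≥ 196·C(z/196, 2) = z(z − 196)/(2·196), giving z² − 196z − 196·112·111 ≤ 0 and hence z ≤ (1/2)[196 + √(38416 + 4·2436672)] = (1/2)[196 + √9785104] ≈ (1/2)(196 + 3128.1151) = 1662.0575.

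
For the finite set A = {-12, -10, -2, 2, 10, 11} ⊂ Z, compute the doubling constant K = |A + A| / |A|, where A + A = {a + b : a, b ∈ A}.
K = |A + A| / |A| = 20/6 = 10/3

Enumerate A + A = {a + b : a, b ∈ A}. With |A| = 6, there are |A|^2 = 36 ordered sum pairs; collecting distinct values, A + A = {-24, -22, -20, -14, -12, -10, -8, -4, -2, -1, 0, 1, 4, 8, 9, 12, 13, 20, 21, 22}, so |A + A| = 20. Thus K = 20/6 = 10/3. For comparison, the minimum possible |A + A| over all 6-element sets is 2·6 − 1 = 11 (so min K = 11/6), attained only by arithmetic progressions.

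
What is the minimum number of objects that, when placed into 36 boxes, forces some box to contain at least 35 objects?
n = (35 − 1)·36 + 1 = 1225

By the generalised pigeonhole principle, to guarantee some box contains ≥ r objects we need more than (r − 1) · k objects total. Threshold: n = (r − 1) · k + 1. With r = 35 and k = 36: n = 34 · 36 + 1 = 1224 + 1 = 1225. For n = 1224 = 34 · 36, we can put exactly 34 objects in every box, avoiding 35 in any single one — so 1225 is tight.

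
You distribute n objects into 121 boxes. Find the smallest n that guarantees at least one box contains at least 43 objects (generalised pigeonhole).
n = (43 − 1)·121 + 1 = 5083

By the generalised pigeonhole principle, to guarantee some box contains ≥ r objects we need more than (r − 1) · k objects total. Threshold: n = (r − 1) · k + 1. With r = 43 and k = 121: n = 42 · 121 + 1 = 5082 + 1 = 5083. For n = 5082 = 42 · 121, we can put exactly 42 objects in every box, avoiding 43 in any single one — so 5083 is tight.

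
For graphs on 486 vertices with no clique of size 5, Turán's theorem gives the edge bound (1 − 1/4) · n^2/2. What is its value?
Turán density bound = (3/4) · 486^2/2 = 177147/2 ≈ 88573.5

Turán's theorem: ex(n, K_{r+1}) is achieved by the complete r-partite Turán graph T(n, r) with parts as balanced as possible, and is at most (1 − 1/r) · n^2/2. For r = 4, n = 486: the density bound is (3/4) · 236196/2 = 177147/2 ≈ 88573.5. The integer-valued extremum is e(T(486, 4)) = 88573, which is strictly less than the density bound 177147/2 since 4 ∤ 486 (the parts of T(486, 4) cannot all be equal).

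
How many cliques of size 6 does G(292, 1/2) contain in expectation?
E[# K_6] = C(292, 6) · (1/2)^C(6, 2) = 817548581136 / 2^15 = 51096786321/2048 ≈ 24949602.695801

For each 6-subset S of vertices (there are C(292, 6) = 817548581136 such S), let X_S = 1 if S induces a K_6 (all C(6, 2) = 15 edges present). Then P(X_S = 1) = (1/2)^15 = 1/32768. By linearity of expectation, E[# K_6] = C(292, 6) · (1/2)^15 = 817548581136 / 32768 = 51096786321/2048 ≈ 24949602.695801.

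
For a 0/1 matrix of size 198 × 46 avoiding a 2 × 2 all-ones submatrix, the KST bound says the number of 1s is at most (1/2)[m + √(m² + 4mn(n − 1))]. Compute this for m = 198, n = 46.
z(198, 46; 2, 2) ≤ (1/2)[198 + √(198² + 4·198·46·45)] = (1/2)[198 + √1678644] = 746.8125

Kővári–Sós–Turán: let r_1, ..., r_198 be the row sums and z = Σ r_i the total number of 1s. Each pair of columns can share at most one row with both entries 1 (else a 2×2 all-ones block appears), so Σ_i C(r_i, 2) ≤ C(46, 2) = 1035. By convexity Σ_i C(r_i, 2) ≥ 198·C(z/198, 2) = z(z − 198)/(2·198), giving z² − 198z − 198·46·45 ≤ 0 and hence z ≤ (1/2)[198 + √(39204 + 4·409860)] = (1/2)[198 + √1678644] ≈ (1/2)(198 + 1295.6249) = 746.8125.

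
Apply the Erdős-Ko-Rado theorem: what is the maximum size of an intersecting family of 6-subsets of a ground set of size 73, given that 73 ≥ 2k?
max |F| = C(72, 5) = 13991544

The Erdős-Ko-Rado theorem states: for n ≥ 2k, an intersecting family of k-subsets of an n-element set has size at most C(n − 1, k − 1), with equality for 'star' families {A ⊆ [n] : |A| = k, i ∈ A} (fix an element i). For n = 73, k = 6: C(72, 5) = 13991544.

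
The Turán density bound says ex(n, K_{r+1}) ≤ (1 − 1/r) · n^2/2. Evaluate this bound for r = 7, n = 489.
Turán density bound = (6/7) · 489^2/2 = 717363/7 ≈ 102480.4286

Turán's theorem: ex(n, K_{r+1}) is achieved by the complete r-partite Turán graph T(n, r) with parts as balanced as possible, and is at most (1 − 1/r) · n^2/2. For r = 7, n = 489: the density bound is (6/7) · 239121/2 = 717363/7 ≈ 102480.4286. The integer-valued extremum is e(T(489, 7)) = 102480, which is strictly less than the density bound 717363/7 since 7 ∤ 489 (the parts of T(489, 7) cannot all be equal).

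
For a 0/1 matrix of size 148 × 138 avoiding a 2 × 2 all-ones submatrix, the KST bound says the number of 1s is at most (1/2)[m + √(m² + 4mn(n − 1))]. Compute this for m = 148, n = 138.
z(148, 138; 2, 2) ≤ (1/2)[148 + √(148² + 4·148·138·137)] = (1/2)[148 + √11214256] = 1748.3847

Kővári–Sós–Turán: let r_1, ..., r_148 be the row sums and z = Σ r_i the total number of 1s. Each pair of columns can share at most one row with both entries 1 (else a 2×2 all-ones block appears), so Σ_i C(r_i, 2) ≤ C(138, 2) = 9453. By convexity Σ_i C(r_i, 2) ≥ 148·C(z/148, 2) = z(z − 148)/(2·148), giving z² − 148z − 148·138·137 ≤ 0 and hence z ≤ (1/2)[148 + √(21904 + 4·2798088)] = (1/2)[148 + √11214256] ≈ (1/2)(148 + 3348.7693) = 1748.3847.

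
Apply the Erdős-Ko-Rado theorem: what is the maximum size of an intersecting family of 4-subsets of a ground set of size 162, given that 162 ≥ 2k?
max |F| = C(161, 3) = 682640

Erdős-Ko-Rado (1961): when n ≥ 2k, max |F| = C(n−1, k−1). The bound is attained by the star {A : i ∈ A} for any fixed i ∈ [n]. Here C(162−1, 4−1) = C(161, 3) = 682640.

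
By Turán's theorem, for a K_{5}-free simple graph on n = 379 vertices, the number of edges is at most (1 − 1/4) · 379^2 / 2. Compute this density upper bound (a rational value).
Turán density bound = (3/4) · 379^2/2 = 430923/8 ≈ 53865.375

Turán's theorem: ex(n, K_{r+1}) is achieved by the complete r-partite Turán graph T(n, r) with parts as balanced as possible, and is at most (1 − 1/r) · n^2/2. For r = 4, n = 379: the density bound is (3/4) · 143641/2 = 430923/8 ≈ 53865.375. The integer-valued extremum is e(T(379, 4)) = 53865, which is strictly less than the density bound 430923/8 since 4 ∤ 379 (the parts of T(379, 4) cannot all be equal).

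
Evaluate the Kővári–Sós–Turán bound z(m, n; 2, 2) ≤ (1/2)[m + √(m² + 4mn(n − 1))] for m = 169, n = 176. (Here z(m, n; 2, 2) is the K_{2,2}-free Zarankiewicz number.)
z(169, 176; 2, 2) ≤ (1/2)[169 + √(169² + 4·169·176·175)] = (1/2)[169 + √20849361] = 2367.555

Kővári–Sós–Turán: let r_1, ..., r_169 be the row sums and z = Σ r_i the total number of 1s. Each pair of columns can share at most one row with both entries 1 (else a 2×2 all-ones block appears), so Σ_i C(r_i, 2) ≤ C(176, 2) = 15400. By convexity Σ_i C(r_i, 2) ≥ 169·C(z/169, 2) = z(z − 169)/(2·169), giving z² − 169z − 169·176·175 ≤ 0 and hence z ≤ (1/2)[169 + √(28561 + 4·5205200)] = (1/2)[169 + √20849361] ≈ (1/2)(169 + 4566.1101) = 2367.555.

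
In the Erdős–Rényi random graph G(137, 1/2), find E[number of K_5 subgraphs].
E[# K_5] = C(137, 5) · (1/2)^C(5, 2) = 373566942 / 2^10 = 186783471/512 ≈ 364811.466797

For each 5-subset S of vertices (there are C(137, 5) = 373566942 such S), let X_S = 1 if S induces a K_5 (all C(5, 2) = 10 edges present). Then P(X_S = 1) = (1/2)^10 = 1/1024. By linearity of expectation, E[# K_5] = C(137, 5) · (1/2)^10 = 373566942 / 1024 = 186783471/512 ≈ 364811.466797.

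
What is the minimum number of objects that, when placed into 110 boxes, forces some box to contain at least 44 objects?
n = (44 − 1)·110 + 1 = 4731

By the generalised pigeonhole principle, to guarantee some box contains ≥ r objects we need more than (r − 1) · k objects total. Threshold: n = (r − 1) · k + 1. With r = 44 and k = 110: n = 43 · 110 + 1 = 4730 + 1 = 4731. For n = 4730 = 43 · 110, we can put exactly 43 objects in every box, avoiding 44 in any single one — so 4731 is tight.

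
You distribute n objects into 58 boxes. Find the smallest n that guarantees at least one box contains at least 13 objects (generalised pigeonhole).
n = (13 − 1)·58 + 1 = 697

By the generalised pigeonhole principle, to guarantee some box contains ≥ r objects we need more than (r − 1) · k objects total. Threshold: n = (r − 1) · k + 1. With r = 13 and k = 58: n = 12 · 58 + 1 = 696 + 1 = 697. For n = 696 = 12 · 58, we can put exactly 12 objects in every box, avoiding 13 in any single one — so 697 is tight.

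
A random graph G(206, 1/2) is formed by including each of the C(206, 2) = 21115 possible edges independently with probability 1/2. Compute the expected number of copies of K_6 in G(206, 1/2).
E[# K_6] = C(206, 6) · (1/2)^C(6, 2) = 98619368491 / 2^15 ≈ 3009624.282562

For each 6-subset S of vertices (there are C(206, 6) = 98619368491 such S), let X_S = 1 if S induces a K_6 (all C(6, 2) = 15 edges present). Then P(X_S = 1) = (1/2)^15 = 1/32768. By linearity of expectation, E[# K_6] = C(206, 6) · (1/2)^15 = 98619368491 / 32768 ≈ 3009624.282562.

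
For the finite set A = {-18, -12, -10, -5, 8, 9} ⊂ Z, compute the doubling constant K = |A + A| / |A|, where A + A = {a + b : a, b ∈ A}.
K = |A + A| / |A| = 20/6 = 10/3

Enumerate A + A = {a + b : a, b ∈ A}. With |A| = 6, there are |A|^2 = 36 ordered sum pairs; collecting distinct values, A + A = {-36, -30, -28, -24, -23, -22, -20, -17, -15, -10, -9, -4, -3, -2, -1, 3, 4, 16, 17, 18}, so |A + A| = 20. Thus K = 20/6 = 10/3. For comparison, the minimum possible |A + A| over all 6-element sets is 2·6 − 1 = 11 (so min K = 11/6), attained only by arithmetic progressions.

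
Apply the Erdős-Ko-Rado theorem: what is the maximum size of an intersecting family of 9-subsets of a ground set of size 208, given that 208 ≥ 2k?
max |F| = C(207, 8) = 72907890277275

The Erdős-Ko-Rado theorem states: for n ≥ 2k, an intersecting family of k-subsets of an n-element set has size at most C(n − 1, k − 1), with equality for 'star' families {A ⊆ [n] : |A| = k, i ∈ A} (fix an element i). For n = 208, k = 9: C(207, 8) = 72907890277275.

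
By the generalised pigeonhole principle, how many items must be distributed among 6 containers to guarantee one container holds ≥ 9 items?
n = (9 − 1)·6 + 1 = 49

By the generalised pigeonhole principle, to guarantee some box contains ≥ r objects we need more than (r − 1) · k objects total. Threshold: n = (r − 1) · k + 1. With r = 9 and k = 6: n = 8 · 6 + 1 = 48 + 1 = 49. For n = 48 = 8 · 6, we can put exactly 8 objects in every box, avoiding 9 in any single one — so 49 is tight.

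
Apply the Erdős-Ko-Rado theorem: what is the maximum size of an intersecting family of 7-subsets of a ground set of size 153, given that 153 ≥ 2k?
max |F| = C(152, 6) = 15500461060

The Erdős-Ko-Rado theorem states: for n ≥ 2k, an intersecting family of k-subsets of an n-element set has size at most C(n − 1, k − 1), with equality for 'star' families {A ⊆ [n] : |A| = k, i ∈ A} (fix an element i). For n = 153, k = 7: C(152, 6) = 15500461060.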